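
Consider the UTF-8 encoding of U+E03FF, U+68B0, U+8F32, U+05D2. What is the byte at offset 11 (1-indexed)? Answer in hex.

0xD7

1-indexed offset 11 is 0-indexed offset 10.
U+E03FF → 4-byte form F3 A0 8F BF at offsets 0–3.
U+68B0 → 3-byte form E6 A2 B0 at offsets 4–6.
U+8F32 → 3-byte form E8 BC B2 at offsets 7–9.
U+05D2 → 2-byte form D7 92 at offsets 10–11.
Offset 10 falls in char 4's range; it's byte 1 of D7 92 = 0xD7.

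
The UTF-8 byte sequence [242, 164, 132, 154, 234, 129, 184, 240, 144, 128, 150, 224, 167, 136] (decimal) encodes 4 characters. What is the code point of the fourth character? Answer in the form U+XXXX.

U+09C8

Offset 0: leading byte 0xF2 = 11110010 → 4-byte char #1 = F2 A4 84 9A.
Offset 4: leading byte 0xEA = 11101010 → 3-byte char #2 = EA 81 B8.
Offset 7: leading byte 0xF0 = 11110000 → 4-byte char #3 = F0 90 80 96.
Offset 11: leading byte 0xE0 = 11100000 → 3-byte char #4 = E0 A7 88.
Leading byte 0xE0 = 11100000 matches 1110xxxx → 3-byte sequence.
Byte 1: 0xE0 = 11100000, payload 0000 (4 bits).
Byte 2: 0xA7 = 10100111 (10xxxxxx ✓), payload 100111.
Byte 3: 0x88 = 10001000 (10xxxxxx ✓), payload 001000.
Concatenate: 0000100111001000 = 0x9C8 (16 bits → U+09C8).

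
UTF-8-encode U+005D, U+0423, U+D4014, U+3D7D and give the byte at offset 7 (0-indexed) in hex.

U+005D → 1-byte form 5D at offsets 0–0.
U+0423 → 2-byte form D0 A3 at offsets 1–2.
U+D4014 → 4-byte form F3 94 80 94 at offsets 3–6.
U+3D7D → 3-byte form E3 B5 BD at offsets 7–9.
Offset 7 falls in char 4's range; it's byte 1 of E3 B5 BD = 0xE3.

0xE3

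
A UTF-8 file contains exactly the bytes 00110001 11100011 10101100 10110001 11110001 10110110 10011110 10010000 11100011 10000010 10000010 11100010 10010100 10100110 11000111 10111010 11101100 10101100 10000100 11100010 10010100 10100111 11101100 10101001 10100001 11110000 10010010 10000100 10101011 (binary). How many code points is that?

10

Byte at offset 0: 0x31 = 00110001 → 1-byte char (#1). Advance 1.
Byte at offset 1: 0xE3 = 11100011 → 3-byte char (#2). Advance 3.
Byte at offset 4: 0xF1 = 11110001 → 4-byte char (#3). Advance 4.
Byte at offset 8: 0xE3 = 11100011 → 3-byte char (#4). Advance 3.
Byte at offset 11: 0xE2 = 11100010 → 3-byte char (#5). Advance 3.
Byte at offset 14: 0xC7 = 11000111 → 2-byte char (#6). Advance 2.
Byte at offset 16: 0xEC = 11101100 → 3-byte char (#7). Advance 3.
Byte at offset 19: 0xE2 = 11100010 → 3-byte char (#8). Advance 3.
Byte at offset 22: 0xEC = 11101100 → 3-byte char (#9). Advance 3.
Byte at offset 25: 0xF0 = 11110000 → 4-byte char (#10). Advance 4.
Reached end at offset 29 after 10 code points.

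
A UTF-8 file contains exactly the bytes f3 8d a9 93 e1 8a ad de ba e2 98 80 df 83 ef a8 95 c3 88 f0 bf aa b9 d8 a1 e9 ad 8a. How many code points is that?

10

Byte at offset 0: 0xF3 = 11110011 → 4-byte char (#1). Advance 4.
Byte at offset 4: 0xE1 = 11100001 → 3-byte char (#2). Advance 3.
Byte at offset 7: 0xDE = 11011110 → 2-byte char (#3). Advance 2.
Byte at offset 9: 0xE2 = 11100010 → 3-byte char (#4). Advance 3.
Byte at offset 12: 0xDF = 11011111 → 2-byte char (#5). Advance 2.
Byte at offset 14: 0xEF = 11101111 → 3-byte char (#6). Advance 3.
Byte at offset 17: 0xC3 = 11000011 → 2-byte char (#7). Advance 2.
Byte at offset 19: 0xF0 = 11110000 → 4-byte char (#8). Advance 4.
Byte at offset 23: 0xD8 = 11011000 → 2-byte char (#9). Advance 2.
Byte at offset 25: 0xE9 = 11101001 → 3-byte char (#10). Advance 3.
Reached end at offset 28 after 10 code points.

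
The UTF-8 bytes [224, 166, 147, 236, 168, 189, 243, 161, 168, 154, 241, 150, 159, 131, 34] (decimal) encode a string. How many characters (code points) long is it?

5

Byte at offset 0: 0xE0 = 11100000 → 3-byte char (#1). Advance 3.
Byte at offset 3: 0xEC = 11101100 → 3-byte char (#2). Advance 3.
Byte at offset 6: 0xF3 = 11110011 → 4-byte char (#3). Advance 4.
Byte at offset 10: 0xF1 = 11110001 → 4-byte char (#4). Advance 4.
Byte at offset 14: 0x22 = 00100010 → 1-byte char (#5). Advance 1.
Reached end at offset 15 after 5 code points.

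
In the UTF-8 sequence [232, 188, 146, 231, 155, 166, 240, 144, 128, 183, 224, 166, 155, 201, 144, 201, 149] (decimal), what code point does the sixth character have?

Offset 0: leading byte 0xE8 = 11101000 → 3-byte char #1 = E8 BC 92.
Offset 3: leading byte 0xE7 = 11100111 → 3-byte char #2 = E7 9B A6.
Offset 6: leading byte 0xF0 = 11110000 → 4-byte char #3 = F0 90 80 B7.
Offset 10: leading byte 0xE0 = 11100000 → 3-byte char #4 = E0 A6 9B.
Offset 13: leading byte 0xC9 = 11001001 → 2-byte char #5 = C9 90.
Offset 15: leading byte 0xC9 = 11001001 → 2-byte char #6 = C9 95.
Leading byte 0xC9 = 11001001 matches 110xxxxx → 2-byte sequence.
Byte 1: 0xC9 = 11001001, payload 01001 (5 bits).
Byte 2: 0x95 = 10010101 (10xxxxxx ✓), payload 010101.
Concatenate: 01001010101 = 0x255 (11 bits → U+0255).

U+0255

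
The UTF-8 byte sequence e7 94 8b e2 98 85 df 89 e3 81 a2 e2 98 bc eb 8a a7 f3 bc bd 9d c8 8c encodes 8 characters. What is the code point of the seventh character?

U+FCF5D

Offset 0: leading byte 0xE7 = 11100111 → 3-byte char #1 = E7 94 8B.
Offset 3: leading byte 0xE2 = 11100010 → 3-byte char #2 = E2 98 85.
Offset 6: leading byte 0xDF = 11011111 → 2-byte char #3 = DF 89.
Offset 8: leading byte 0xE3 = 11100011 → 3-byte char #4 = E3 81 A2.
Offset 11: leading byte 0xE2 = 11100010 → 3-byte char #5 = E2 98 BC.
Offset 14: leading byte 0xEB = 11101011 → 3-byte char #6 = EB 8A A7.
Offset 17: leading byte 0xF3 = 11110011 → 4-byte char #7 = F3 BC BD 9D.
Leading byte 0xF3 = 11110011 matches 11110xxx → 4-byte sequence.
Byte 1: 0xF3 = 11110011, payload 011 (3 bits).
Byte 2: 0xBC = 10111100 (10xxxxxx ✓), payload 111100.
Byte 3: 0xBD = 10111101 (10xxxxxx ✓), payload 111101.
Byte 4: 0x9D = 10011101 (10xxxxxx ✓), payload 011101.
Concatenate: 011111100111101011101 = 0xFCF5D (21 bits → U+FCF5D).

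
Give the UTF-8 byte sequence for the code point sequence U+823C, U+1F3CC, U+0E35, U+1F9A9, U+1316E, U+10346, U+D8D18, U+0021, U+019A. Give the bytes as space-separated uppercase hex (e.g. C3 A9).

U+823C: 3-byte form → E8 88 BC.
U+1F3CC: 4-byte form → F0 9F 8F 8C.
U+0E35: 3-byte form → E0 B8 B5.
U+1F9A9: 4-byte form → F0 9F A6 A9.
U+1316E: 4-byte form → F0 93 85 AE.
U+10346: 4-byte form → F0 90 8D 86.
U+D8D18: 4-byte form → F3 98 B4 98.
U+0021: 1-byte form → 21.
U+019A: 2-byte form → C6 9A.
Concatenated (29 bytes): E8 88 BC F0 9F 8F 8C E0 B8 B5 F0 9F A6 A9 F0 93 85 AE F0 90 8D 86 F3 98 B4 98 21 C6 9A.

E8 88 BC F0 9F 8F 8C E0 B8 B5 F0 9F A6 A9 F0 93 85 AE F0 90 8D 86 F3 98 B4 98 21 C6 9A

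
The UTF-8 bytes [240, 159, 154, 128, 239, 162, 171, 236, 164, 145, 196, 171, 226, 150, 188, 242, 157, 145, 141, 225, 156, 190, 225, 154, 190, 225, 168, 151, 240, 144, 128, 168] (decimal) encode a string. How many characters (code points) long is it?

10

Byte at offset 0: 0xF0 = 11110000 → 4-byte char (#1). Advance 4.
Byte at offset 4: 0xEF = 11101111 → 3-byte char (#2). Advance 3.
Byte at offset 7: 0xEC = 11101100 → 3-byte char (#3). Advance 3.
Byte at offset 10: 0xC4 = 11000100 → 2-byte char (#4). Advance 2.
Byte at offset 12: 0xE2 = 11100010 → 3-byte char (#5). Advance 3.
Byte at offset 15: 0xF2 = 11110010 → 4-byte char (#6). Advance 4.
Byte at offset 19: 0xE1 = 11100001 → 3-byte char (#7). Advance 3.
Byte at offset 22: 0xE1 = 11100001 → 3-byte char (#8). Advance 3.
Byte at offset 25: 0xE1 = 11100001 → 3-byte char (#9). Advance 3.
Byte at offset 28: 0xF0 = 11110000 → 4-byte char (#10). Advance 4.
Reached end at offset 32 after 10 code points.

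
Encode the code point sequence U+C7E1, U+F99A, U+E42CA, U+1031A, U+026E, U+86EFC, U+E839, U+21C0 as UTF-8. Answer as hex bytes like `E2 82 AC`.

EC 9F A1 EF A6 9A F3 A4 8B 8A F0 90 8C 9A C9 AE F2 86 BB BC EE A0 B9 E2 87 80

U+C7E1: 3-byte form → EC 9F A1.
U+F99A: 3-byte form → EF A6 9A.
U+E42CA: 4-byte form → F3 A4 8B 8A.
U+1031A: 4-byte form → F0 90 8C 9A.
U+026E: 2-byte form → C9 AE.
U+86EFC: 4-byte form → F2 86 BB BC.
U+E839: 3-byte form → EE A0 B9.
U+21C0: 3-byte form → E2 87 80.
Concatenated (26 bytes): EC 9F A1 EF A6 9A F3 A4 8B 8A F0 90 8C 9A C9 AE F2 86 BB BC EE A0 B9 E2 87 80.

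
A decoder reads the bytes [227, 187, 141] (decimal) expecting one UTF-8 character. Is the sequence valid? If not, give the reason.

valid

Leading byte 0xE3 = 11100011 → 3-byte form.
Continuation bytes 0xBB=10111011, 0x8D=10001101 all match 10xxxxxx.
Decoded value 0x3ECD is ≥ 0x800 (shortest form) and not a surrogate.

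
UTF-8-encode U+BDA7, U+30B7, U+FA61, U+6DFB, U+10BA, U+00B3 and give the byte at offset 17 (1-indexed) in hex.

1-indexed offset 17 is 0-indexed offset 16.
U+BDA7 → 3-byte form EB B6 A7 at offsets 0–2.
U+30B7 → 3-byte form E3 82 B7 at offsets 3–5.
U+FA61 → 3-byte form EF A9 A1 at offsets 6–8.
U+6DFB → 3-byte form E6 B7 BB at offsets 9–11.
U+10BA → 3-byte form E1 82 BA at offsets 12–14.
U+00B3 → 2-byte form C2 B3 at offsets 15–16.
Offset 16 falls in char 6's range; it's byte 2 of C2 B3 = 0xB3.

0xB3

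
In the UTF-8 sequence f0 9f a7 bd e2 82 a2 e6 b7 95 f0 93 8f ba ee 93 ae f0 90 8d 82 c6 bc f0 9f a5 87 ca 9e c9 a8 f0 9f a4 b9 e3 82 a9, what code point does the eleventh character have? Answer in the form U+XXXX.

U+1F939

Offset 0: leading byte 0xF0 = 11110000 → 4-byte char #1 = F0 9F A7 BD.
Offset 4: leading byte 0xE2 = 11100010 → 3-byte char #2 = E2 82 A2.
Offset 7: leading byte 0xE6 = 11100110 → 3-byte char #3 = E6 B7 95.
Offset 10: leading byte 0xF0 = 11110000 → 4-byte char #4 = F0 93 8F BA.
Offset 14: leading byte 0xEE = 11101110 → 3-byte char #5 = EE 93 AE.
Offset 17: leading byte 0xF0 = 11110000 → 4-byte char #6 = F0 90 8D 82.
Offset 21: leading byte 0xC6 = 11000110 → 2-byte char #7 = C6 BC.
Offset 23: leading byte 0xF0 = 11110000 → 4-byte char #8 = F0 9F A5 87.
Offset 27: leading byte 0xCA = 11001010 → 2-byte char #9 = CA 9E.
Offset 29: leading byte 0xC9 = 11001001 → 2-byte char #10 = C9 A8.
Offset 31: leading byte 0xF0 = 11110000 → 4-byte char #11 = F0 9F A4 B9.
Leading byte 0xF0 = 11110000 matches 11110xxx → 4-byte sequence.
Byte 1: 0xF0 = 11110000, payload 000 (3 bits).
Byte 2: 0x9F = 10011111 (10xxxxxx ✓), payload 011111.
Byte 3: 0xA4 = 10100100 (10xxxxxx ✓), payload 100100.
Byte 4: 0xB9 = 10111001 (10xxxxxx ✓), payload 111001.
Concatenate: 000011111100100111001 = 0x1F939 (21 bits → U+1F939).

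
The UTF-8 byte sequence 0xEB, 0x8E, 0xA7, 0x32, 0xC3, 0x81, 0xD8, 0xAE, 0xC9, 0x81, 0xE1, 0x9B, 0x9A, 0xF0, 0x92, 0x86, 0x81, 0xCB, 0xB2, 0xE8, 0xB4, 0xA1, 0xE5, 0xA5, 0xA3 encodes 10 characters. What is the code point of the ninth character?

Offset 0: leading byte 0xEB = 11101011 → 3-byte char #1 = EB 8E A7.
Offset 3: leading byte 0x32 = 00110010 → 1-byte char #2 = 32.
Offset 4: leading byte 0xC3 = 11000011 → 2-byte char #3 = C3 81.
Offset 6: leading byte 0xD8 = 11011000 → 2-byte char #4 = D8 AE.
Offset 8: leading byte 0xC9 = 11001001 → 2-byte char #5 = C9 81.
Offset 10: leading byte 0xE1 = 11100001 → 3-byte char #6 = E1 9B 9A.
Offset 13: leading byte 0xF0 = 11110000 → 4-byte char #7 = F0 92 86 81.
Offset 17: leading byte 0xCB = 11001011 → 2-byte char #8 = CB B2.
Offset 19: leading byte 0xE8 = 11101000 → 3-byte char #9 = E8 B4 A1.
Leading byte 0xE8 = 11101000 matches 1110xxxx → 3-byte sequence.
Byte 1: 0xE8 = 11101000, payload 1000 (4 bits).
Byte 2: 0xB4 = 10110100 (10xxxxxx ✓), payload 110100.
Byte 3: 0xA1 = 10100001 (10xxxxxx ✓), payload 100001.
Concatenate: 1000110100100001 = 0x8D21 (16 bits → U+8D21).

U+8D21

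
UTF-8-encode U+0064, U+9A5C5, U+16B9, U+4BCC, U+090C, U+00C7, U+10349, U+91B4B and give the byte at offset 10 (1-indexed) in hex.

0xAF

1-indexed offset 10 is 0-indexed offset 9.
U+0064 → 1-byte form 64 at offsets 0–0.
U+9A5C5 → 4-byte form F2 9A 97 85 at offsets 1–4.
U+16B9 → 3-byte form E1 9A B9 at offsets 5–7.
U+4BCC → 3-byte form E4 AF 8C at offsets 8–10.
Offset 9 falls in char 4's range; it's byte 2 of E4 AF 8C = 0xAF.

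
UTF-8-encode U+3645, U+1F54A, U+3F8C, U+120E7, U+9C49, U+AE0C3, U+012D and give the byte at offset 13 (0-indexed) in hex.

0xA7

U+3645 → 3-byte form E3 99 85 at offsets 0–2.
U+1F54A → 4-byte form F0 9F 95 8A at offsets 3–6.
U+3F8C → 3-byte form E3 BE 8C at offsets 7–9.
U+120E7 → 4-byte form F0 92 83 A7 at offsets 10–13.
Offset 13 falls in char 4's range; it's byte 4 of F0 92 83 A7 = 0xA7.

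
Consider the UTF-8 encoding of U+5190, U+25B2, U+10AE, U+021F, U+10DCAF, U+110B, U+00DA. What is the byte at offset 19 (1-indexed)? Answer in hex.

0xC3

1-indexed offset 19 is 0-indexed offset 18.
U+5190 → 3-byte form E5 86 90 at offsets 0–2.
U+25B2 → 3-byte form E2 96 B2 at offsets 3–5.
U+10AE → 3-byte form E1 82 AE at offsets 6–8.
U+021F → 2-byte form C8 9F at offsets 9–10.
U+10DCAF → 4-byte form F4 8D B2 AF at offsets 11–14.
U+110B → 3-byte form E1 84 8B at offsets 15–17.
U+00DA → 2-byte form C3 9A at offsets 18–19.
Offset 18 falls in char 7's range; it's byte 1 of C3 9A = 0xC3.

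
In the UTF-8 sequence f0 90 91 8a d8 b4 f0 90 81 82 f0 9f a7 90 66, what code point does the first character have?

U+1044A

Offset 0: leading byte 0xF0 = 11110000 → 4-byte char #1 = F0 90 91 8A.
Leading byte 0xF0 = 11110000 matches 11110xxx → 4-byte sequence.
Byte 1: 0xF0 = 11110000, payload 000 (3 bits).
Byte 2: 0x90 = 10010000 (10xxxxxx ✓), payload 010000.
Byte 3: 0x91 = 10010001 (10xxxxxx ✓), payload 010001.
Byte 4: 0x8A = 10001010 (10xxxxxx ✓), payload 001010.
Concatenate: 000010000010001001010 = 0x1044A (21 bits → U+1044A).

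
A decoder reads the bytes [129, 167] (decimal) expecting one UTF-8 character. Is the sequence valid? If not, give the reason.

Byte 0x81 = 10000001 has the form 10xxxxxx — a continuation byte — but there is no preceding leading byte.

invalid (continuation byte with no leading byte)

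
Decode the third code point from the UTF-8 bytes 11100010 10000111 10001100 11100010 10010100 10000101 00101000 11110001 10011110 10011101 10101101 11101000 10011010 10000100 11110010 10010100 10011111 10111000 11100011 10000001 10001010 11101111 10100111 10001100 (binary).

U+0028

Offset 0: leading byte 0xE2 = 11100010 → 3-byte char #1 = E2 87 8C.
Offset 3: leading byte 0xE2 = 11100010 → 3-byte char #2 = E2 94 85.
Offset 6: leading byte 0x28 = 00101000 → 1-byte char #3 = 28.
Leading byte 0x28 = 00101000 matches 0xxxxxxx → 1-byte sequence.
Byte 1: 0x28 = 00101000, payload 0101000 (7 bits).
Concatenate: 0101000 = 0x28 (7 bits → U+0028).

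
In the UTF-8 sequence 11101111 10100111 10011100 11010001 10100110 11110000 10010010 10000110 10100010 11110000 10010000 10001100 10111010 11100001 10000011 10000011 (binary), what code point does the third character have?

Offset 0: leading byte 0xEF = 11101111 → 3-byte char #1 = EF A7 9C.
Offset 3: leading byte 0xD1 = 11010001 → 2-byte char #2 = D1 A6.
Offset 5: leading byte 0xF0 = 11110000 → 4-byte char #3 = F0 92 86 A2.
Leading byte 0xF0 = 11110000 matches 11110xxx → 4-byte sequence.
Byte 1: 0xF0 = 11110000, payload 000 (3 bits).
Byte 2: 0x92 = 10010010 (10xxxxxx ✓), payload 010010.
Byte 3: 0x86 = 10000110 (10xxxxxx ✓), payload 000110.
Byte 4: 0xA2 = 10100010 (10xxxxxx ✓), payload 100010.
Concatenate: 000010010000110100010 = 0x121A2 (21 bits → U+121A2).

U+121A2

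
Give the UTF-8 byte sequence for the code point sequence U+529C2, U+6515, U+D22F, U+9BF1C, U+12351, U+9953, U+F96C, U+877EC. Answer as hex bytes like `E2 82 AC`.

F1 92 A7 82 E6 94 95 ED 88 AF F2 9B BC 9C F0 92 8D 91 E9 A5 93 EF A5 AC F2 87 9F AC

U+529C2: 4-byte form → F1 92 A7 82.
U+6515: 3-byte form → E6 94 95.
U+D22F: 3-byte form → ED 88 AF.
U+9BF1C: 4-byte form → F2 9B BC 9C.
U+12351: 4-byte form → F0 92 8D 91.
U+9953: 3-byte form → E9 A5 93.
U+F96C: 3-byte form → EF A5 AC.
U+877EC: 4-byte form → F2 87 9F AC.
Concatenated (28 bytes): F1 92 A7 82 E6 94 95 ED 88 AF F2 9B BC 9C F0 92 8D 91 E9 A5 93 EF A5 AC F2 87 9F AC.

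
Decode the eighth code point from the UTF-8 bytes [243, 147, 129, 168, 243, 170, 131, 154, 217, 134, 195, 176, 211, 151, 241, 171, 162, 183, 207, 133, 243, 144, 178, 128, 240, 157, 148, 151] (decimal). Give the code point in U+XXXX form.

U+D0C80

Offset 0: leading byte 0xF3 = 11110011 → 4-byte char #1 = F3 93 81 A8.
Offset 4: leading byte 0xF3 = 11110011 → 4-byte char #2 = F3 AA 83 9A.
Offset 8: leading byte 0xD9 = 11011001 → 2-byte char #3 = D9 86.
Offset 10: leading byte 0xC3 = 11000011 → 2-byte char #4 = C3 B0.
Offset 12: leading byte 0xD3 = 11010011 → 2-byte char #5 = D3 97.
Offset 14: leading byte 0xF1 = 11110001 → 4-byte char #6 = F1 AB A2 B7.
Offset 18: leading byte 0xCF = 11001111 → 2-byte char #7 = CF 85.
Offset 20: leading byte 0xF3 = 11110011 → 4-byte char #8 = F3 90 B2 80.
Leading byte 0xF3 = 11110011 matches 11110xxx → 4-byte sequence.
Byte 1: 0xF3 = 11110011, payload 011 (3 bits).
Byte 2: 0x90 = 10010000 (10xxxxxx ✓), payload 010000.
Byte 3: 0xB2 = 10110010 (10xxxxxx ✓), payload 110010.
Byte 4: 0x80 = 10000000 (10xxxxxx ✓), payload 000000.
Concatenate: 011010000110010000000 = 0xD0C80 (21 bits → U+D0C80).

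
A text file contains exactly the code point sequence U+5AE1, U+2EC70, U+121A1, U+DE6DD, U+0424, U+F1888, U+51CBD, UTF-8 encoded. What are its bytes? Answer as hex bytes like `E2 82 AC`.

U+5AE1: 3-byte form → E5 AB A1.
U+2EC70: 4-byte form → F0 AE B1 B0.
U+121A1: 4-byte form → F0 92 86 A1.
U+DE6DD: 4-byte form → F3 9E 9B 9D.
U+0424: 2-byte form → D0 A4.
U+F1888: 4-byte form → F3 B1 A2 88.
U+51CBD: 4-byte form → F1 91 B2 BD.
Concatenated (25 bytes): E5 AB A1 F0 AE B1 B0 F0 92 86 A1 F3 9E 9B 9D D0 A4 F3 B1 A2 88 F1 91 B2 BD.

E5 AB A1 F0 AE B1 B0 F0 92 86 A1 F3 9E 9B 9D D0 A4 F3 B1 A2 88 F1 91 B2 BD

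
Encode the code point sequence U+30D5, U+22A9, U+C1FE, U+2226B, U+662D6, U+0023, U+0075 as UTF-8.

U+30D5: 3-byte form → E3 83 95.
U+22A9: 3-byte form → E2 8A A9.
U+C1FE: 3-byte form → EC 87 BE.
U+2226B: 4-byte form → F0 A2 89 AB.
U+662D6: 4-byte form → F1 A6 8B 96.
U+0023: 1-byte form → 23.
U+0075: 1-byte form → 75.
Concatenated (19 bytes): E3 83 95 E2 8A A9 EC 87 BE F0 A2 89 AB F1 A6 8B 96 23 75.

E3 83 95 E2 8A A9 EC 87 BE F0 A2 89 AB F1 A6 8B 96 23 75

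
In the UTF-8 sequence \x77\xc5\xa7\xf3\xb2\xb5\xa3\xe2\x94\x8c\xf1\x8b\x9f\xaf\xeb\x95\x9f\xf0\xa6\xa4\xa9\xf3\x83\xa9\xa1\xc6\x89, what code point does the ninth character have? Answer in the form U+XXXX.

U+0189

Offset 0: leading byte 0x77 = 01110111 → 1-byte char #1 = 77.
Offset 1: leading byte 0xC5 = 11000101 → 2-byte char #2 = C5 A7.
Offset 3: leading byte 0xF3 = 11110011 → 4-byte char #3 = F3 B2 B5 A3.
Offset 7: leading byte 0xE2 = 11100010 → 3-byte char #4 = E2 94 8C.
Offset 10: leading byte 0xF1 = 11110001 → 4-byte char #5 = F1 8B 9F AF.
Offset 14: leading byte 0xEB = 11101011 → 3-byte char #6 = EB 95 9F.
Offset 17: leading byte 0xF0 = 11110000 → 4-byte char #7 = F0 A6 A4 A9.
Offset 21: leading byte 0xF3 = 11110011 → 4-byte char #8 = F3 83 A9 A1.
Offset 25: leading byte 0xC6 = 11000110 → 2-byte char #9 = C6 89.
Leading byte 0xC6 = 11000110 matches 110xxxxx → 2-byte sequence.
Byte 1: 0xC6 = 11000110, payload 00110 (5 bits).
Byte 2: 0x89 = 10001001 (10xxxxxx ✓), payload 001001.
Concatenate: 00110001001 = 0x189 (11 bits → U+0189).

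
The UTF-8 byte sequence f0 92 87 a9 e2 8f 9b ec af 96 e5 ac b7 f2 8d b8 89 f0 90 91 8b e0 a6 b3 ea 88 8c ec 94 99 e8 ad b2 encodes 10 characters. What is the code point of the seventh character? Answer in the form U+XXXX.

Offset 0: leading byte 0xF0 = 11110000 → 4-byte char #1 = F0 92 87 A9.
Offset 4: leading byte 0xE2 = 11100010 → 3-byte char #2 = E2 8F 9B.
Offset 7: leading byte 0xEC = 11101100 → 3-byte char #3 = EC AF 96.
Offset 10: leading byte 0xE5 = 11100101 → 3-byte char #4 = E5 AC B7.
Offset 13: leading byte 0xF2 = 11110010 → 4-byte char #5 = F2 8D B8 89.
Offset 17: leading byte 0xF0 = 11110000 → 4-byte char #6 = F0 90 91 8B.
Offset 21: leading byte 0xE0 = 11100000 → 3-byte char #7 = E0 A6 B3.
Leading byte 0xE0 = 11100000 matches 1110xxxx → 3-byte sequence.
Byte 1: 0xE0 = 11100000, payload 0000 (4 bits).
Byte 2: 0xA6 = 10100110 (10xxxxxx ✓), payload 100110.
Byte 3: 0xB3 = 10110011 (10xxxxxx ✓), payload 110011.
Concatenate: 0000100110110011 = 0x9B3 (16 bits → U+09B3).

U+09B3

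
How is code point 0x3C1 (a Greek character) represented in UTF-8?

U+03C1 = 0x3C1 = 961 decimal. In range U+0080–U+07FF → 2-byte form: 110xxxxx 10xxxxxx.
Binary (11 bits): 01111000001.
Split 5+6: 01111 | 000001.
Byte 1: 11001111 = 0xCF.
Byte 2: 10000001 = 0x81.

CF 81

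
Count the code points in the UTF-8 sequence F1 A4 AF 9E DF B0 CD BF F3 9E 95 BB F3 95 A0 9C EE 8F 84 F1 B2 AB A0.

7

Byte at offset 0: 0xF1 = 11110001 → 4-byte char (#1). Advance 4.
Byte at offset 4: 0xDF = 11011111 → 2-byte char (#2). Advance 2.
Byte at offset 6: 0xCD = 11001101 → 2-byte char (#3). Advance 2.
Byte at offset 8: 0xF3 = 11110011 → 4-byte char (#4). Advance 4.
Byte at offset 12: 0xF3 = 11110011 → 4-byte char (#5). Advance 4.
Byte at offset 16: 0xEE = 11101110 → 3-byte char (#6). Advance 3.
Byte at offset 19: 0xF1 = 11110001 → 4-byte char (#7). Advance 4.
Reached end at offset 23 after 7 code points.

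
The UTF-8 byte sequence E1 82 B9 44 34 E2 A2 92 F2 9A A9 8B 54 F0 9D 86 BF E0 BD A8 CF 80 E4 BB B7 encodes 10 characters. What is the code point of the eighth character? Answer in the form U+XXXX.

U+0F68

Offset 0: leading byte 0xE1 = 11100001 → 3-byte char #1 = E1 82 B9.
Offset 3: leading byte 0x44 = 01000100 → 1-byte char #2 = 44.
Offset 4: leading byte 0x34 = 00110100 → 1-byte char #3 = 34.
Offset 5: leading byte 0xE2 = 11100010 → 3-byte char #4 = E2 A2 92.
Offset 8: leading byte 0xF2 = 11110010 → 4-byte char #5 = F2 9A A9 8B.
Offset 12: leading byte 0x54 = 01010100 → 1-byte char #6 = 54.
Offset 13: leading byte 0xF0 = 11110000 → 4-byte char #7 = F0 9D 86 BF.
Offset 17: leading byte 0xE0 = 11100000 → 3-byte char #8 = E0 BD A8.
Leading byte 0xE0 = 11100000 matches 1110xxxx → 3-byte sequence.
Byte 1: 0xE0 = 11100000, payload 0000 (4 bits).
Byte 2: 0xBD = 10111101 (10xxxxxx ✓), payload 111101.
Byte 3: 0xA8 = 10101000 (10xxxxxx ✓), payload 101000.
Concatenate: 0000111101101000 = 0xF68 (16 bits → U+0F68).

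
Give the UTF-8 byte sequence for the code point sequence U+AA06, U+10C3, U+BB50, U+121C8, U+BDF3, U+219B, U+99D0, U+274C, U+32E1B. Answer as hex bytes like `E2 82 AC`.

EA A8 86 E1 83 83 EB AD 90 F0 92 87 88 EB B7 B3 E2 86 9B E9 A7 90 E2 9D 8C F0 B2 B8 9B

U+AA06: 3-byte form → EA A8 86.
U+10C3: 3-byte form → E1 83 83.
U+BB50: 3-byte form → EB AD 90.
U+121C8: 4-byte form → F0 92 87 88.
U+BDF3: 3-byte form → EB B7 B3.
U+219B: 3-byte form → E2 86 9B.
U+99D0: 3-byte form → E9 A7 90.
U+274C: 3-byte form → E2 9D 8C.
U+32E1B: 4-byte form → F0 B2 B8 9B.
Concatenated (29 bytes): EA A8 86 E1 83 83 EB AD 90 F0 92 87 88 EB B7 B3 E2 86 9B E9 A7 90 E2 9D 8C F0 B2 B8 9B.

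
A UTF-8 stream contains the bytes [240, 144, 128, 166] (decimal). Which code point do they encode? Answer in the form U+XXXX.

U+10026

Leading byte 0xF0 = 11110000 matches 11110xxx → 4-byte sequence.
Byte 1: 0xF0 = 11110000, payload 000 (3 bits).
Byte 2: 0x90 = 10010000 (10xxxxxx ✓), payload 010000.
Byte 3: 0x80 = 10000000 (10xxxxxx ✓), payload 000000.
Byte 4: 0xA6 = 10100110 (10xxxxxx ✓), payload 100110.
Concatenate: 000010000000000100110 = 0x10026 (21 bits → U+10026).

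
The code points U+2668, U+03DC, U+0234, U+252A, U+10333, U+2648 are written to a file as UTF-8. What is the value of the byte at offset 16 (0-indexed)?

U+2668 → 3-byte form E2 99 A8 at offsets 0–2.
U+03DC → 2-byte form CF 9C at offsets 3–4.
U+0234 → 2-byte form C8 B4 at offsets 5–6.
U+252A → 3-byte form E2 94 AA at offsets 7–9.
U+10333 → 4-byte form F0 90 8C B3 at offsets 10–13.
U+2648 → 3-byte form E2 99 88 at offsets 14–16.
Offset 16 falls in char 6's range; it's byte 3 of E2 99 88 = 0x88.

0x88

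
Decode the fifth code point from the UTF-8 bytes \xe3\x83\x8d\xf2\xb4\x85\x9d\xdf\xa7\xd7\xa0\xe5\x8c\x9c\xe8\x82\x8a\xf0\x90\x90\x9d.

U+531C

Offset 0: leading byte 0xE3 = 11100011 → 3-byte char #1 = E3 83 8D.
Offset 3: leading byte 0xF2 = 11110010 → 4-byte char #2 = F2 B4 85 9D.
Offset 7: leading byte 0xDF = 11011111 → 2-byte char #3 = DF A7.
Offset 9: leading byte 0xD7 = 11010111 → 2-byte char #4 = D7 A0.
Offset 11: leading byte 0xE5 = 11100101 → 3-byte char #5 = E5 8C 9C.
Leading byte 0xE5 = 11100101 matches 1110xxxx → 3-byte sequence.
Byte 1: 0xE5 = 11100101, payload 0101 (4 bits).
Byte 2: 0x8C = 10001100 (10xxxxxx ✓), payload 001100.
Byte 3: 0x9C = 10011100 (10xxxxxx ✓), payload 011100.
Concatenate: 0101001100011100 = 0x531C (16 bits → U+531C).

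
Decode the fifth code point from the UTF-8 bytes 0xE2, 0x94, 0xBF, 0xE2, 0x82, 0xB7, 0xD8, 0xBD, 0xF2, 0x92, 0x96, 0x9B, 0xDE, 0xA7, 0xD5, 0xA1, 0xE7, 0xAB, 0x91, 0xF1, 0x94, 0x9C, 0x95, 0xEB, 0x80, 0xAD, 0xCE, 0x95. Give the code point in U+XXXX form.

Offset 0: leading byte 0xE2 = 11100010 → 3-byte char #1 = E2 94 BF.
Offset 3: leading byte 0xE2 = 11100010 → 3-byte char #2 = E2 82 B7.
Offset 6: leading byte 0xD8 = 11011000 → 2-byte char #3 = D8 BD.
Offset 8: leading byte 0xF2 = 11110010 → 4-byte char #4 = F2 92 96 9B.
Offset 12: leading byte 0xDE = 11011110 → 2-byte char #5 = DE A7.
Leading byte 0xDE = 11011110 matches 110xxxxx → 2-byte sequence.
Byte 1: 0xDE = 11011110, payload 11110 (5 bits).
Byte 2: 0xA7 = 10100111 (10xxxxxx ✓), payload 100111.
Concatenate: 11110100111 = 0x7A7 (11 bits → U+07A7).

U+07A7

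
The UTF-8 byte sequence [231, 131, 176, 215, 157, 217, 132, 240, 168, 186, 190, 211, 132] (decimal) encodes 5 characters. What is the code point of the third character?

U+0644

Offset 0: leading byte 0xE7 = 11100111 → 3-byte char #1 = E7 83 B0.
Offset 3: leading byte 0xD7 = 11010111 → 2-byte char #2 = D7 9D.
Offset 5: leading byte 0xD9 = 11011001 → 2-byte char #3 = D9 84.
Leading byte 0xD9 = 11011001 matches 110xxxxx → 2-byte sequence.
Byte 1: 0xD9 = 11011001, payload 11001 (5 bits).
Byte 2: 0x84 = 10000100 (10xxxxxx ✓), payload 000100.
Concatenate: 11001000100 = 0x644 (11 bits → U+0644).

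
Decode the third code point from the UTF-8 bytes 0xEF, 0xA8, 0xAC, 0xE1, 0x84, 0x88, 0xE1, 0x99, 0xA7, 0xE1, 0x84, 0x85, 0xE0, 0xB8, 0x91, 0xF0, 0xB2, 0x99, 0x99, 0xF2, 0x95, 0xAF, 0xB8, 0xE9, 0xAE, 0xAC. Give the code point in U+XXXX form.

Offset 0: leading byte 0xEF = 11101111 → 3-byte char #1 = EF A8 AC.
Offset 3: leading byte 0xE1 = 11100001 → 3-byte char #2 = E1 84 88.
Offset 6: leading byte 0xE1 = 11100001 → 3-byte char #3 = E1 99 A7.
Leading byte 0xE1 = 11100001 matches 1110xxxx → 3-byte sequence.
Byte 1: 0xE1 = 11100001, payload 0001 (4 bits).
Byte 2: 0x99 = 10011001 (10xxxxxx ✓), payload 011001.
Byte 3: 0xA7 = 10100111 (10xxxxxx ✓), payload 100111.
Concatenate: 0001011001100111 = 0x1667 (16 bits → U+1667).

U+1667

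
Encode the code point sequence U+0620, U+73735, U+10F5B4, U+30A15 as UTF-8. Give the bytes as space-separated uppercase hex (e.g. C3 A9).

D8 A0 F1 B3 9C B5 F4 8F 96 B4 F0 B0 A8 95

U+0620: 2-byte form → D8 A0.
U+73735: 4-byte form → F1 B3 9C B5.
U+10F5B4: 4-byte form → F4 8F 96 B4.
U+30A15: 4-byte form → F0 B0 A8 95.
Concatenated (14 bytes): D8 A0 F1 B3 9C B5 F4 8F 96 B4 F0 B0 A8 95.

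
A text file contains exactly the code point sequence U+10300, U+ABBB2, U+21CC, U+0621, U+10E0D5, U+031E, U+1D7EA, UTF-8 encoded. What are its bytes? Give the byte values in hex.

U+10300: 4-byte form → F0 90 8C 80.
U+ABBB2: 4-byte form → F2 AB AE B2.
U+21CC: 3-byte form → E2 87 8C.
U+0621: 2-byte form → D8 A1.
U+10E0D5: 4-byte form → F4 8E 83 95.
U+031E: 2-byte form → CC 9E.
U+1D7EA: 4-byte form → F0 9D 9F AA.
Concatenated (23 bytes): F0 90 8C 80 F2 AB AE B2 E2 87 8C D8 A1 F4 8E 83 95 CC 9E F0 9D 9F AA.

F0 90 8C 80 F2 AB AE B2 E2 87 8C D8 A1 F4 8E 83 95 CC 9E F0 9D 9F AA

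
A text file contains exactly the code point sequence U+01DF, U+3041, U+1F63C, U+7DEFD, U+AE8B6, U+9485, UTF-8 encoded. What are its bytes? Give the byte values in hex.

U+01DF: 2-byte form → C7 9F.
U+3041: 3-byte form → E3 81 81.
U+1F63C: 4-byte form → F0 9F 98 BC.
U+7DEFD: 4-byte form → F1 BD BB BD.
U+AE8B6: 4-byte form → F2 AE A2 B6.
U+9485: 3-byte form → E9 92 85.
Concatenated (20 bytes): C7 9F E3 81 81 F0 9F 98 BC F1 BD BB BD F2 AE A2 B6 E9 92 85.

C7 9F E3 81 81 F0 9F 98 BC F1 BD BB BD F2 AE A2 B6 E9 92 85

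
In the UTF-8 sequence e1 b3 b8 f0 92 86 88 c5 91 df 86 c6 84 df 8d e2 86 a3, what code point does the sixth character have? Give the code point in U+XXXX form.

Offset 0: leading byte 0xE1 = 11100001 → 3-byte char #1 = E1 B3 B8.
Offset 3: leading byte 0xF0 = 11110000 → 4-byte char #2 = F0 92 86 88.
Offset 7: leading byte 0xC5 = 11000101 → 2-byte char #3 = C5 91.
Offset 9: leading byte 0xDF = 11011111 → 2-byte char #4 = DF 86.
Offset 11: leading byte 0xC6 = 11000110 → 2-byte char #5 = C6 84.
Offset 13: leading byte 0xDF = 11011111 → 2-byte char #6 = DF 8D.
Leading byte 0xDF = 11011111 matches 110xxxxx → 2-byte sequence.
Byte 1: 0xDF = 11011111, payload 11111 (5 bits).
Byte 2: 0x8D = 10001101 (10xxxxxx ✓), payload 001101.
Concatenate: 11111001101 = 0x7CD (11 bits → U+07CD).

U+07CD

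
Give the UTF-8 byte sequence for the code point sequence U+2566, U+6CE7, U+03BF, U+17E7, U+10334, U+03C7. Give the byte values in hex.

E2 95 A6 E6 B3 A7 CE BF E1 9F A7 F0 90 8C B4 CF 87

U+2566: 3-byte form → E2 95 A6.
U+6CE7: 3-byte form → E6 B3 A7.
U+03BF: 2-byte form → CE BF.
U+17E7: 3-byte form → E1 9F A7.
U+10334: 4-byte form → F0 90 8C B4.
U+03C7: 2-byte form → CF 87.
Concatenated (17 bytes): E2 95 A6 E6 B3 A7 CE BF E1 9F A7 F0 90 8C B4 CF 87.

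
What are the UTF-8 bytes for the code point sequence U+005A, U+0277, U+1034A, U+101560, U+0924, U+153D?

5A C9 B7 F0 90 8D 8A F4 81 95 A0 E0 A4 A4 E1 94 BD

U+005A: 1-byte form → 5A.
U+0277: 2-byte form → C9 B7.
U+1034A: 4-byte form → F0 90 8D 8A.
U+101560: 4-byte form → F4 81 95 A0.
U+0924: 3-byte form → E0 A4 A4.
U+153D: 3-byte form → E1 94 BD.
Concatenated (17 bytes): 5A C9 B7 F0 90 8D 8A F4 81 95 A0 E0 A4 A4 E1 94 BD.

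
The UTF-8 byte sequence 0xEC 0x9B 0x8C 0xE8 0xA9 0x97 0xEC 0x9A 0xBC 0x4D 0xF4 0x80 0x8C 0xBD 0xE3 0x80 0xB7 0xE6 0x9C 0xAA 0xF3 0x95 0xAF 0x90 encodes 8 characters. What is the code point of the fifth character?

Offset 0: leading byte 0xEC = 11101100 → 3-byte char #1 = EC 9B 8C.
Offset 3: leading byte 0xE8 = 11101000 → 3-byte char #2 = E8 A9 97.
Offset 6: leading byte 0xEC = 11101100 → 3-byte char #3 = EC 9A BC.
Offset 9: leading byte 0x4D = 01001101 → 1-byte char #4 = 4D.
Offset 10: leading byte 0xF4 = 11110100 → 4-byte char #5 = F4 80 8C BD.
Leading byte 0xF4 = 11110100 matches 11110xxx → 4-byte sequence.
Byte 1: 0xF4 = 11110100, payload 100 (3 bits).
Byte 2: 0x80 = 10000000 (10xxxxxx ✓), payload 000000.
Byte 3: 0x8C = 10001100 (10xxxxxx ✓), payload 001100.
Byte 4: 0xBD = 10111101 (10xxxxxx ✓), payload 111101.
Concatenate: 100000000001100111101 = 0x10033D (21 bits → U+10033D).

U+10033D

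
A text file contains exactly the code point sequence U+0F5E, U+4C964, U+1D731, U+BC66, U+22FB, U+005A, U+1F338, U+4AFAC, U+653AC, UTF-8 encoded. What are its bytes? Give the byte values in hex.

E0 BD 9E F1 8C A5 A4 F0 9D 9C B1 EB B1 A6 E2 8B BB 5A F0 9F 8C B8 F1 8A BE AC F1 A5 8E AC

U+0F5E: 3-byte form → E0 BD 9E.
U+4C964: 4-byte form → F1 8C A5 A4.
U+1D731: 4-byte form → F0 9D 9C B1.
U+BC66: 3-byte form → EB B1 A6.
U+22FB: 3-byte form → E2 8B BB.
U+005A: 1-byte form → 5A.
U+1F338: 4-byte form → F0 9F 8C B8.
U+4AFAC: 4-byte form → F1 8A BE AC.
U+653AC: 4-byte form → F1 A5 8E AC.
Concatenated (30 bytes): E0 BD 9E F1 8C A5 A4 F0 9D 9C B1 EB B1 A6 E2 8B BB 5A F0 9F 8C B8 F1 8A BE AC F1 A5 8E AC.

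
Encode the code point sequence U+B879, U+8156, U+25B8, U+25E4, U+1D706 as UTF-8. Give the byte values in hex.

EB A1 B9 E8 85 96 E2 96 B8 E2 97 A4 F0 9D 9C 86

U+B879: 3-byte form → EB A1 B9.
U+8156: 3-byte form → E8 85 96.
U+25B8: 3-byte form → E2 96 B8.
U+25E4: 3-byte form → E2 97 A4.
U+1D706: 4-byte form → F0 9D 9C 86.
Concatenated (16 bytes): EB A1 B9 E8 85 96 E2 96 B8 E2 97 A4 F0 9D 9C 86.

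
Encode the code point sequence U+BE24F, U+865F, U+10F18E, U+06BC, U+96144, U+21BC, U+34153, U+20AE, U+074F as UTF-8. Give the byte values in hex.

F2 BE 89 8F E8 99 9F F4 8F 86 8E DA BC F2 96 85 84 E2 86 BC F0 B4 85 93 E2 82 AE DD 8F

U+BE24F: 4-byte form → F2 BE 89 8F.
U+865F: 3-byte form → E8 99 9F.
U+10F18E: 4-byte form → F4 8F 86 8E.
U+06BC: 2-byte form → DA BC.
U+96144: 4-byte form → F2 96 85 84.
U+21BC: 3-byte form → E2 86 BC.
U+34153: 4-byte form → F0 B4 85 93.
U+20AE: 3-byte form → E2 82 AE.
U+074F: 2-byte form → DD 8F.
Concatenated (29 bytes): F2 BE 89 8F E8 99 9F F4 8F 86 8E DA BC F2 96 85 84 E2 86 BC F0 B4 85 93 E2 82 AE DD 8F.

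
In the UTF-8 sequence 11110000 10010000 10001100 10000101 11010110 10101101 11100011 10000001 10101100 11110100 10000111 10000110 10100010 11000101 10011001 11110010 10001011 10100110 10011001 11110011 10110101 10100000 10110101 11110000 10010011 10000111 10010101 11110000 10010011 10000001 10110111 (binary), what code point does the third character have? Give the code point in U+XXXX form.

Offset 0: leading byte 0xF0 = 11110000 → 4-byte char #1 = F0 90 8C 85.
Offset 4: leading byte 0xD6 = 11010110 → 2-byte char #2 = D6 AD.
Offset 6: leading byte 0xE3 = 11100011 → 3-byte char #3 = E3 81 AC.
Leading byte 0xE3 = 11100011 matches 1110xxxx → 3-byte sequence.
Byte 1: 0xE3 = 11100011, payload 0011 (4 bits).
Byte 2: 0x81 = 10000001 (10xxxxxx ✓), payload 000001.
Byte 3: 0xAC = 10101100 (10xxxxxx ✓), payload 101100.
Concatenate: 0011000001101100 = 0x306C (16 bits → U+306C).

U+306C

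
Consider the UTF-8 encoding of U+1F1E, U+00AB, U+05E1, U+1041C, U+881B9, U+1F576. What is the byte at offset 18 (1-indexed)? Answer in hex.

0x95

1-indexed offset 18 is 0-indexed offset 17.
U+1F1E → 3-byte form E1 BC 9E at offsets 0–2.
U+00AB → 2-byte form C2 AB at offsets 3–4.
U+05E1 → 2-byte form D7 A1 at offsets 5–6.
U+1041C → 4-byte form F0 90 90 9C at offsets 7–10.
U+881B9 → 4-byte form F2 88 86 B9 at offsets 11–14.
U+1F576 → 4-byte form F0 9F 95 B6 at offsets 15–18.
Offset 17 falls in char 6's range; it's byte 3 of F0 9F 95 B6 = 0x95.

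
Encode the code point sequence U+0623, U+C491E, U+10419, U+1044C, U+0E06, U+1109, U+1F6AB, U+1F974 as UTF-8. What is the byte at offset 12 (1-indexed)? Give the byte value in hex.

0x90

1-indexed offset 12 is 0-indexed offset 11.
U+0623 → 2-byte form D8 A3 at offsets 0–1.
U+C491E → 4-byte form F3 84 A4 9E at offsets 2–5.
U+10419 → 4-byte form F0 90 90 99 at offsets 6–9.
U+1044C → 4-byte form F0 90 91 8C at offsets 10–13.
Offset 11 falls in char 4's range; it's byte 2 of F0 90 91 8C = 0x90.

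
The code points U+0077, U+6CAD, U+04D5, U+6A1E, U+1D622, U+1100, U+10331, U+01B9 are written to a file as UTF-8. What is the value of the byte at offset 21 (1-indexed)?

1-indexed offset 21 is 0-indexed offset 20.
U+0077 → 1-byte form 77 at offsets 0–0.
U+6CAD → 3-byte form E6 B2 AD at offsets 1–3.
U+04D5 → 2-byte form D3 95 at offsets 4–5.
U+6A1E → 3-byte form E6 A8 9E at offsets 6–8.
U+1D622 → 4-byte form F0 9D 98 A2 at offsets 9–12.
U+1100 → 3-byte form E1 84 80 at offsets 13–15.
U+10331 → 4-byte form F0 90 8C B1 at offsets 16–19.
U+01B9 → 2-byte form C6 B9 at offsets 20–21.
Offset 20 falls in char 8's range; it's byte 1 of C6 B9 = 0xC6.

0xC6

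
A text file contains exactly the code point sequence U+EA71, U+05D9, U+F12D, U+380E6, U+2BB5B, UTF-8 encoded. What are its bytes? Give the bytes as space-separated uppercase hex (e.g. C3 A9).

U+EA71: 3-byte form → EE A9 B1.
U+05D9: 2-byte form → D7 99.
U+F12D: 3-byte form → EF 84 AD.
U+380E6: 4-byte form → F0 B8 83 A6.
U+2BB5B: 4-byte form → F0 AB AD 9B.
Concatenated (16 bytes): EE A9 B1 D7 99 EF 84 AD F0 B8 83 A6 F0 AB AD 9B.

EE A9 B1 D7 99 EF 84 AD F0 B8 83 A6 F0 AB AD 9B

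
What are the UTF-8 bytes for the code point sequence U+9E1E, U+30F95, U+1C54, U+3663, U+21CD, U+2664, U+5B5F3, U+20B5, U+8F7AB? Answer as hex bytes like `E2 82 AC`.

E9 B8 9E F0 B0 BE 95 E1 B1 94 E3 99 A3 E2 87 8D E2 99 A4 F1 9B 97 B3 E2 82 B5 F2 8F 9E AB

U+9E1E: 3-byte form → E9 B8 9E.
U+30F95: 4-byte form → F0 B0 BE 95.
U+1C54: 3-byte form → E1 B1 94.
U+3663: 3-byte form → E3 99 A3.
U+21CD: 3-byte form → E2 87 8D.
U+2664: 3-byte form → E2 99 A4.
U+5B5F3: 4-byte form → F1 9B 97 B3.
U+20B5: 3-byte form → E2 82 B5.
U+8F7AB: 4-byte form → F2 8F 9E AB.
Concatenated (30 bytes): E9 B8 9E F0 B0 BE 95 E1 B1 94 E3 99 A3 E2 87 8D E2 99 A4 F1 9B 97 B3 E2 82 B5 F2 8F 9E AB.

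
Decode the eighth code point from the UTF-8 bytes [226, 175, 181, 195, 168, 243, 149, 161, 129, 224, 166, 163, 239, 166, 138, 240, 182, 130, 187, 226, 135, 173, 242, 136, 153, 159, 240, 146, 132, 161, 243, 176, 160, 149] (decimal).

Offset 0: leading byte 0xE2 = 11100010 → 3-byte char #1 = E2 AF B5.
Offset 3: leading byte 0xC3 = 11000011 → 2-byte char #2 = C3 A8.
Offset 5: leading byte 0xF3 = 11110011 → 4-byte char #3 = F3 95 A1 81.
Offset 9: leading byte 0xE0 = 11100000 → 3-byte char #4 = E0 A6 A3.
Offset 12: leading byte 0xEF = 11101111 → 3-byte char #5 = EF A6 8A.
Offset 15: leading byte 0xF0 = 11110000 → 4-byte char #6 = F0 B6 82 BB.
Offset 19: leading byte 0xE2 = 11100010 → 3-byte char #7 = E2 87 AD.
Offset 22: leading byte 0xF2 = 11110010 → 4-byte char #8 = F2 88 99 9F.
Leading byte 0xF2 = 11110010 matches 11110xxx → 4-byte sequence.
Byte 1: 0xF2 = 11110010, payload 010 (3 bits).
Byte 2: 0x88 = 10001000 (10xxxxxx ✓), payload 001000.
Byte 3: 0x99 = 10011001 (10xxxxxx ✓), payload 011001.
Byte 4: 0x9F = 10011111 (10xxxxxx ✓), payload 011111.
Concatenate: 010001000011001011111 = 0x8865F (21 bits → U+8865F).

U+8865F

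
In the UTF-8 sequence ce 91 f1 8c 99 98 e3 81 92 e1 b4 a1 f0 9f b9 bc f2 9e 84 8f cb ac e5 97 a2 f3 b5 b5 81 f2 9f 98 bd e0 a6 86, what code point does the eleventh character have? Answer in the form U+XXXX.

U+0986

Offset 0: leading byte 0xCE = 11001110 → 2-byte char #1 = CE 91.
Offset 2: leading byte 0xF1 = 11110001 → 4-byte char #2 = F1 8C 99 98.
Offset 6: leading byte 0xE3 = 11100011 → 3-byte char #3 = E3 81 92.
Offset 9: leading byte 0xE1 = 11100001 → 3-byte char #4 = E1 B4 A1.
Offset 12: leading byte 0xF0 = 11110000 → 4-byte char #5 = F0 9F B9 BC.
Offset 16: leading byte 0xF2 = 11110010 → 4-byte char #6 = F2 9E 84 8F.
Offset 20: leading byte 0xCB = 11001011 → 2-byte char #7 = CB AC.
Offset 22: leading byte 0xE5 = 11100101 → 3-byte char #8 = E5 97 A2.
Offset 25: leading byte 0xF3 = 11110011 → 4-byte char #9 = F3 B5 B5 81.
Offset 29: leading byte 0xF2 = 11110010 → 4-byte char #10 = F2 9F 98 BD.
Offset 33: leading byte 0xE0 = 11100000 → 3-byte char #11 = E0 A6 86.
Leading byte 0xE0 = 11100000 matches 1110xxxx → 3-byte sequence.
Byte 1: 0xE0 = 11100000, payload 0000 (4 bits).
Byte 2: 0xA6 = 10100110 (10xxxxxx ✓), payload 100110.
Byte 3: 0x86 = 10000110 (10xxxxxx ✓), payload 000110.
Concatenate: 0000100110000110 = 0x986 (16 bits → U+0986).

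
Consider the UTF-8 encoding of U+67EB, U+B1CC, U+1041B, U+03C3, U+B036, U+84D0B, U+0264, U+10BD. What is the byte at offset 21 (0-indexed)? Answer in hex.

U+67EB → 3-byte form E6 9F AB at offsets 0–2.
U+B1CC → 3-byte form EB 87 8C at offsets 3–5.
U+1041B → 4-byte form F0 90 90 9B at offsets 6–9.
U+03C3 → 2-byte form CF 83 at offsets 10–11.
U+B036 → 3-byte form EB 80 B6 at offsets 12–14.
U+84D0B → 4-byte form F2 84 B4 8B at offsets 15–18.
U+0264 → 2-byte form C9 A4 at offsets 19–20.
U+10BD → 3-byte form E1 82 BD at offsets 21–23.
Offset 21 falls in char 8's range; it's byte 1 of E1 82 BD = 0xE1.

0xE1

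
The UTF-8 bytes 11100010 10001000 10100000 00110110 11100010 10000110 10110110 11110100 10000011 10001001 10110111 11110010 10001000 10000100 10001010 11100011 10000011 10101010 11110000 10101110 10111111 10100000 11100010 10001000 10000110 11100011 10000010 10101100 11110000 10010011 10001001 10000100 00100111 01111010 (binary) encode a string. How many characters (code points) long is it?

12

Byte at offset 0: 0xE2 = 11100010 → 3-byte char (#1). Advance 3.
Byte at offset 3: 0x36 = 00110110 → 1-byte char (#2). Advance 1.
Byte at offset 4: 0xE2 = 11100010 → 3-byte char (#3). Advance 3.
Byte at offset 7: 0xF4 = 11110100 → 4-byte char (#4). Advance 4.
Byte at offset 11: 0xF2 = 11110010 → 4-byte char (#5). Advance 4.
Byte at offset 15: 0xE3 = 11100011 → 3-byte char (#6). Advance 3.
Byte at offset 18: 0xF0 = 11110000 → 4-byte char (#7). Advance 4.
Byte at offset 22: 0xE2 = 11100010 → 3-byte char (#8). Advance 3.
Byte at offset 25: 0xE3 = 11100011 → 3-byte char (#9). Advance 3.
Byte at offset 28: 0xF0 = 11110000 → 4-byte char (#10). Advance 4.
Byte at offset 32: 0x27 = 00100111 → 1-byte char (#11). Advance 1.
Byte at offset 33: 0x7A = 01111010 → 1-byte char (#12). Advance 1.
Reached end at offset 34 after 12 code points.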